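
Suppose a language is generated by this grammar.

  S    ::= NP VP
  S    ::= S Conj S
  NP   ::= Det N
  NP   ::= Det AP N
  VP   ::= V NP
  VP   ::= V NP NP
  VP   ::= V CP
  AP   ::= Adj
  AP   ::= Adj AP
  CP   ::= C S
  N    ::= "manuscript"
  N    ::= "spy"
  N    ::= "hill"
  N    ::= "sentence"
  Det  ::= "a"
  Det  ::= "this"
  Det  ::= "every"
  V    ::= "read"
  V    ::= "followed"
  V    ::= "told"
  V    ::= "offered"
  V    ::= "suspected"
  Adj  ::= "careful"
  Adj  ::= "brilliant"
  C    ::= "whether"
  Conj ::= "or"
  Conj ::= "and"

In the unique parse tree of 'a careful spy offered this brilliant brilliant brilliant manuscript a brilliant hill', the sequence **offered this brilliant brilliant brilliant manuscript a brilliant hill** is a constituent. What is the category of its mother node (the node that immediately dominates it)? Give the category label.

S
  NP
    Det: a
    AP
      Adj: careful
    N: spy
  VP
    V: offered
    NP
      Det: this
      AP
        Adj: brilliant
        AP
          Adj: brilliant
          AP
            Adj: brilliant
      N: manuscript
    NP
      Det: a
      AP
        Adj: brilliant
      N: hill
The span 'offered this brilliant brilliant brilliant manuscript a brilliant hill' is the VP node built by VP → V NP NP.
Its mother is the S built by S → NP VP.

S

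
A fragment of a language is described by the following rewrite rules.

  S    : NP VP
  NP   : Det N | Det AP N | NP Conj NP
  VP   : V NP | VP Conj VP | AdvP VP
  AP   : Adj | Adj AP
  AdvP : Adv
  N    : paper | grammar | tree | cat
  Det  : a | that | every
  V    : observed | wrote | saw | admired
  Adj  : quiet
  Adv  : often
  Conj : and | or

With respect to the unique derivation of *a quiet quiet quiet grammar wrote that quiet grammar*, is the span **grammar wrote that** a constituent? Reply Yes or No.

[S [NP [Det a] [AP [Adj quiet] [AP [Adj quiet] [AP [Adj quiet]]]] [N grammar]] [VP [V wrote] [NP [Det that] [AP [Adj quiet]] [N grammar]]]]
The smallest constituent containing 'grammar wrote that' is the S spanning 'a quiet quiet quiet grammar wrote that quiet grammar'; no single node in the tree dominates exactly the given words.

No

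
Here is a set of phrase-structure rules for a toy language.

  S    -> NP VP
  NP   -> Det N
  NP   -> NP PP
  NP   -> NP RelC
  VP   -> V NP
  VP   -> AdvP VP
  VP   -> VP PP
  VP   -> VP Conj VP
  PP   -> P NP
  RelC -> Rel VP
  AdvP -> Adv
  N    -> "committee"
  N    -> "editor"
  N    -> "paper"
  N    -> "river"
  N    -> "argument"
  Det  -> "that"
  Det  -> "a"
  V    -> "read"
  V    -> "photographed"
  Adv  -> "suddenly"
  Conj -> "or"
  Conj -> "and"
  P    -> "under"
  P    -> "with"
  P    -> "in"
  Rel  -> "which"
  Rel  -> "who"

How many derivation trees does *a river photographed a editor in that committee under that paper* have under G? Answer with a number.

5

Two of the 5 distinct bracketings:
[S [NP [Det a] [N river]] [VP [V photographed] [NP [NP [Det a] [N editor]] [PP [P in] [NP [NP [Det that] [N committee]] [PP [P under] [NP [Det that] [N paper]]]]]]]]
[S [NP [Det a] [N river]] [VP [V photographed] [NP [NP [NP [Det a] [N editor]] [PP [P in] [NP [Det that] [N committee]]]] [PP [P under] [NP [Det that] [N paper]]]]]]
The trees differ in how a recursive rule is bracketed over the same span.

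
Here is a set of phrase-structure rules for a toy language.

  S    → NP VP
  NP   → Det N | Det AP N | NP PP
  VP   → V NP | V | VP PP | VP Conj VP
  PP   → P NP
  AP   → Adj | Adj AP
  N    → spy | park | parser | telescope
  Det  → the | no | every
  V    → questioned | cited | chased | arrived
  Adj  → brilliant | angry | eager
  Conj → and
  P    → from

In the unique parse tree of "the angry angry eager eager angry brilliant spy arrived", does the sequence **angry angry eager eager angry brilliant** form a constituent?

Yes

[S [NP [Det the] [AP [Adj angry] [AP [Adj angry] [AP [Adj eager] [AP [Adj eager] [AP [Adj angry] [AP [Adj brilliant]]]]]]] [N spy]] [VP [V arrived]]]
The words 'angry angry eager eager angry brilliant' are exhaustively dominated by a single AP node (built by AP → Adj AP), so they form a constituent.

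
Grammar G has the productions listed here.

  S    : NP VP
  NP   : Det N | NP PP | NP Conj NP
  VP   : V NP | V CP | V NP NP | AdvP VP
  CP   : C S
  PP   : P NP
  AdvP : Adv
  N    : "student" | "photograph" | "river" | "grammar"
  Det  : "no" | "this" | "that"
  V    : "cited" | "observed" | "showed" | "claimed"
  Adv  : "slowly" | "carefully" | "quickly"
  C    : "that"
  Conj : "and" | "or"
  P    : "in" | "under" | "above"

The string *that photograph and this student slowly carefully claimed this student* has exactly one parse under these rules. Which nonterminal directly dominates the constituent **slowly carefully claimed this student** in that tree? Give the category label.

S

S
  NP
    NP
      Det: that
      N: photograph
    Conj: and
    NP
      Det: this
      N: student
  VP
    AdvP
      Adv: slowly
    VP
      AdvP
        Adv: carefully
      VP
        V: claimed
        NP
          Det: this
          N: student
The span 'slowly carefully claimed this student' is the VP node built by VP → AdvP VP.
Its mother is the S built by S → NP VP.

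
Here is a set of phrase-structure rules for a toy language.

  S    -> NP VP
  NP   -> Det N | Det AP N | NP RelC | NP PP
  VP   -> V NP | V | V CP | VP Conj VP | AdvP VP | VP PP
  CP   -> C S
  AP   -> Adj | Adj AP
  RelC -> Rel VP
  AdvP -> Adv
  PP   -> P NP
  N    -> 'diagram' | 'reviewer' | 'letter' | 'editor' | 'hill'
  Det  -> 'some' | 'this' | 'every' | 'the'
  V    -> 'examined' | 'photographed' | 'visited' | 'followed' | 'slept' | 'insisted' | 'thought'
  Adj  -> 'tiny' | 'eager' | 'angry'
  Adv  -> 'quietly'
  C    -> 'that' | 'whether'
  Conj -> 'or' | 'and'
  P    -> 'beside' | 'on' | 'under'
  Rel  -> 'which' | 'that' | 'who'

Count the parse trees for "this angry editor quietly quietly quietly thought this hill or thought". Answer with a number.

Two of the 4 distinct bracketings:
[S [NP [Det this] [AP [Adj angry]] [N editor]] [VP [VP [AdvP [Adv quietly]] [VP [AdvP [Adv quietly]] [VP [AdvP [Adv quietly]] [VP [V thought] [NP [Det this] [N hill]]]]]] [Conj or] [VP [V thought]]]]
[S [NP [Det this] [AP [Adj angry]] [N editor]] [VP [AdvP [Adv quietly]] [VP [VP [AdvP [Adv quietly]] [VP [AdvP [Adv quietly]] [VP [V thought] [NP [Det this] [N hill]]]]] [Conj or] [VP [V thought]]]]]
The trees differ in how a recursive rule is bracketed over the same span.

4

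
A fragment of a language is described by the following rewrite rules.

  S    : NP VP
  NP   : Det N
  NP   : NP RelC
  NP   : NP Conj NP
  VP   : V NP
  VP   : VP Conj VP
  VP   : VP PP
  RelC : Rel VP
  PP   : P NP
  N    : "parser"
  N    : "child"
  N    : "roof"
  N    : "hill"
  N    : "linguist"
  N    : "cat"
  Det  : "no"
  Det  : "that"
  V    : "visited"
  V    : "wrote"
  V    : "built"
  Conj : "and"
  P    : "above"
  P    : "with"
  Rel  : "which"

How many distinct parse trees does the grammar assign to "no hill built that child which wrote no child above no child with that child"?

Two of the 3 distinct bracketings:
[S [NP [Det no] [N hill]] [VP [V built] [NP [NP [Det that] [N child]] [RelC [Rel which] [VP [VP [VP [V wrote] [NP [Det no] [N child]]] [PP [P above] [NP [Det no] [N child]]]] [PP [P with] [NP [Det that] [N child]]]]]]]]
[S [NP [Det no] [N hill]] [VP [VP [V built] [NP [NP [Det that] [N child]] [RelC [Rel which] [VP [VP [V wrote] [NP [Det no] [N child]]] [PP [P above] [NP [Det no] [N child]]]]]]] [PP [P with] [NP [Det that] [N child]]]]]
The trees differ in how a recursive rule is bracketed over the same span.

3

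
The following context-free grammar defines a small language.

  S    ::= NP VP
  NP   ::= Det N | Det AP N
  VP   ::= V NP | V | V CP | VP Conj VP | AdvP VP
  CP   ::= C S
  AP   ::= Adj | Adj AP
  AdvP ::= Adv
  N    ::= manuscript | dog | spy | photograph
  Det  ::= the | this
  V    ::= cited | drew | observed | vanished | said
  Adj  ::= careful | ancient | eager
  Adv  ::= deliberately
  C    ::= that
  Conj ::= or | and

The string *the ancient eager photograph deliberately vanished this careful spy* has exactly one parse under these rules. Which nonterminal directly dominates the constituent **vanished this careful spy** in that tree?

S
  NP
    Det: the
    AP
      Adj: ancient
      AP
        Adj: eager
    N: photograph
  VP
    AdvP
      Adv: deliberately
    VP
      V: vanished
      NP
        Det: this
        AP
          Adj: careful
        N: spy
The span 'vanished this careful spy' is the VP node built by VP → V NP.
Its mother is the VP built by VP → AdvP VP.

VP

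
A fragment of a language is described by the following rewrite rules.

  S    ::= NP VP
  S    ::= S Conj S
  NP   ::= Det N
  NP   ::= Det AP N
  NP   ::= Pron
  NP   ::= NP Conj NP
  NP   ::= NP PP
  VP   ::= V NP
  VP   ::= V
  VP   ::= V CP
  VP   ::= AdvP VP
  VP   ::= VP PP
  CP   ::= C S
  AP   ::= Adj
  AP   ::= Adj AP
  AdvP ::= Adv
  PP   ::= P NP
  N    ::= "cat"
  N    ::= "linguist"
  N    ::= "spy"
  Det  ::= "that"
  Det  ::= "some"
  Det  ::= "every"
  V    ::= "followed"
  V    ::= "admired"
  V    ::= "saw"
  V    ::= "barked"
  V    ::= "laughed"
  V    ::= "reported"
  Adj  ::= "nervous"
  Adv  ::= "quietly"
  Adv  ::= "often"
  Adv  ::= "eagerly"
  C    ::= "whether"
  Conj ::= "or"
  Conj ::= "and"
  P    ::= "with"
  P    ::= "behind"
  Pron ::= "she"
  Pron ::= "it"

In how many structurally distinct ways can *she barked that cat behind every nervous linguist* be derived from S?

2

The two bracketings:
[S [NP [Pron she]] [VP [V barked] [NP [NP [Det that] [N cat]] [PP [P behind] [NP [Det every] [AP [Adj nervous]] [N linguist]]]]]]
[S [NP [Pron she]] [VP [VP [V barked] [NP [Det that] [N cat]]] [PP [P behind] [NP [Det every] [AP [Adj nervous]] [N linguist]]]]]
The difference turns on whether NP → NP PP is used at the relevant span, versus an alternative expansion of NP.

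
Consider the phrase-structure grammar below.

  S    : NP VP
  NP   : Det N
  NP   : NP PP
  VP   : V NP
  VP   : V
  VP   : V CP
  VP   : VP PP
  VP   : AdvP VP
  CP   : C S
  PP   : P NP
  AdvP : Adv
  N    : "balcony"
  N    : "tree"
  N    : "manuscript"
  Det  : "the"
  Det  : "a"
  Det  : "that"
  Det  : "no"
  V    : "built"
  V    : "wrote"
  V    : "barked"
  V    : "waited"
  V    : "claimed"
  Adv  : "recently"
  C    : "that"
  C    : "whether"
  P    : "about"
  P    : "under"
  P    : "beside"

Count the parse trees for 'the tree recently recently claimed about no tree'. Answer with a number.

Two of the 3 distinct bracketings:
[S [NP [Det the] [N tree]] [VP [VP [AdvP [Adv recently]] [VP [AdvP [Adv recently]] [VP [V claimed]]]] [PP [P about] [NP [Det no] [N tree]]]]]
[S [NP [Det the] [N tree]] [VP [AdvP [Adv recently]] [VP [VP [AdvP [Adv recently]] [VP [V claimed]]] [PP [P about] [NP [Det no] [N tree]]]]]]
The trees differ in how a recursive rule is bracketed over the same span.

3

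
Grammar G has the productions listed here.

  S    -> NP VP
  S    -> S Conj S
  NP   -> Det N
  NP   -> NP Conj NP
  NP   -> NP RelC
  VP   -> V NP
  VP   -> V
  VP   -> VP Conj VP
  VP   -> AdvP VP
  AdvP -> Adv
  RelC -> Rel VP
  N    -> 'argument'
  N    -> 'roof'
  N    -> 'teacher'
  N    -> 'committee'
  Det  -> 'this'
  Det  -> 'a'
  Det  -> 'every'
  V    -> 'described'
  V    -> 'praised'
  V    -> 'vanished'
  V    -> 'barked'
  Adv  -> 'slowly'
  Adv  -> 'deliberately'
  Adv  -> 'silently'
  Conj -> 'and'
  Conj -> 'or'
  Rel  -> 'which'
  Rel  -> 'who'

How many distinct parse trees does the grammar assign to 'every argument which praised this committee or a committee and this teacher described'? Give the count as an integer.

5

Two of the 5 distinct bracketings:
[S [NP [NP [NP [Det every] [N argument]] [RelC [Rel which] [VP [V praised] [NP [Det this] [N committee]]]]] [Conj or] [NP [NP [Det a] [N committee]] [Conj and] [NP [Det this] [N teacher]]]] [VP [V described]]]
[S [NP [NP [NP [NP [Det every] [N argument]] [RelC [Rel which] [VP [V praised] [NP [Det this] [N committee]]]]] [Conj or] [NP [Det a] [N committee]]] [Conj and] [NP [Det this] [N teacher]]] [VP [V described]]]
The trees differ in how a recursive rule is bracketed over the same span.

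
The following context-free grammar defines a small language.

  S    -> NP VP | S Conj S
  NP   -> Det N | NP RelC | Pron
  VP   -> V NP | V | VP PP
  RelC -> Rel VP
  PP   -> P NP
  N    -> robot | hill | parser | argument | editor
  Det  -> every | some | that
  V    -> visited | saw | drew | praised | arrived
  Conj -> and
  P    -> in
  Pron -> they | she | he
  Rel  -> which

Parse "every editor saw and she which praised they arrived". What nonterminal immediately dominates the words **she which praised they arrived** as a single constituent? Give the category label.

S
  S
    NP
      Det: every
      N: editor
    VP
      V: saw
  Conj: and
  S
    NP
      NP
        Pron: she
      RelC
        Rel: which
        VP
          V: praised
          NP
            Pron: they
    VP
      V: arrived
The span 'she which praised they arrived' is the S node built by S → NP VP.

S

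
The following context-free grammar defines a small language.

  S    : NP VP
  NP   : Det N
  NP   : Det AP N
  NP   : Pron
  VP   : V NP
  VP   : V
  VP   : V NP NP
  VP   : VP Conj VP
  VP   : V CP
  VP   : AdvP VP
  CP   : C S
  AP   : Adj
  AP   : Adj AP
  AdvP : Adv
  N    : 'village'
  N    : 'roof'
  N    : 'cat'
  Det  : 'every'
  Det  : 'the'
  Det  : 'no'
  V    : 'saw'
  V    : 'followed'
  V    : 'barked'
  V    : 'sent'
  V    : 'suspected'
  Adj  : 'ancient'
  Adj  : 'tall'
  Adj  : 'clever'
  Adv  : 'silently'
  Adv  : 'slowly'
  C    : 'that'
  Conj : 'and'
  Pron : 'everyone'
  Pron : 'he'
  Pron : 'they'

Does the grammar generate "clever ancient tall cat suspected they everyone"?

Ungrammatical

For S → NP VP, no prefix of the string parses as an NP.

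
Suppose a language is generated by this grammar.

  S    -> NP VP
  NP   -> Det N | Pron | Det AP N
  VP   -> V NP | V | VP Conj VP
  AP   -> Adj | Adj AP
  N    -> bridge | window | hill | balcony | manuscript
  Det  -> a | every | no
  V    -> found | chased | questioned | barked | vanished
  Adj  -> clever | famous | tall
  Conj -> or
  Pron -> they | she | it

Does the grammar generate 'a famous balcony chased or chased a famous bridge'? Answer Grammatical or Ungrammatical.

Grammatical

S
  NP
    Det: a
    AP
      Adj: famous
    N: balcony
  VP
    VP
      V: chased
    Conj: or
    VP
      V: chased
      NP
        Det: a
        AP
          Adj: famous
        N: bridge
Each bracket corresponds to one application of a listed rule, so the string is derivable from S.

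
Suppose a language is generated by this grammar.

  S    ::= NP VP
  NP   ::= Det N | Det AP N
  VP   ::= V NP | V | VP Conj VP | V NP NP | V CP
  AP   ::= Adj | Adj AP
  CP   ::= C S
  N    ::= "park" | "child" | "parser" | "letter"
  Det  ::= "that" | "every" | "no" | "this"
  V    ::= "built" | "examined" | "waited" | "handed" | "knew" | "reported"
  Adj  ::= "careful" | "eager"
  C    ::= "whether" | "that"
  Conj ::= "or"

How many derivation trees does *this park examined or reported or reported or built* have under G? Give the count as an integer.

Two of the 5 distinct bracketings:
[S [NP [Det this] [N park]] [VP [VP [V examined]] [Conj or] [VP [VP [V reported]] [Conj or] [VP [VP [V reported]] [Conj or] [VP [V built]]]]]]
[S [NP [Det this] [N park]] [VP [VP [V examined]] [Conj or] [VP [VP [VP [V reported]] [Conj or] [VP [V reported]]] [Conj or] [VP [V built]]]]]
The trees differ in how a recursive rule is bracketed over the same span.

5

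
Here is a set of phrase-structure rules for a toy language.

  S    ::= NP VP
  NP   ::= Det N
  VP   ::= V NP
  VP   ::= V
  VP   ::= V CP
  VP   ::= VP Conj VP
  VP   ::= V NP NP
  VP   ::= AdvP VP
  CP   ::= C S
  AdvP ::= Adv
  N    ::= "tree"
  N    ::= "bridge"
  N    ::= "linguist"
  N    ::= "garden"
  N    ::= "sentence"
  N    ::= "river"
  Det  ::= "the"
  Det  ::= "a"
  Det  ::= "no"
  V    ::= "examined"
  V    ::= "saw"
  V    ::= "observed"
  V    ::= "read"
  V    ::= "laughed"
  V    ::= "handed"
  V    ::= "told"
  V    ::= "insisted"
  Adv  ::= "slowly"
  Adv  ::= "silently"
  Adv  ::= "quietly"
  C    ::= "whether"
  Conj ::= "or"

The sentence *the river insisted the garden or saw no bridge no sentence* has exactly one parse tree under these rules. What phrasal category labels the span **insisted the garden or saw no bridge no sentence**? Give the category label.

S
  NP
    Det: the
    N: river
  VP
    VP
      V: insisted
      NP
        Det: the
        N: garden
    Conj: or
    VP
      V: saw
      NP
        Det: no
        N: bridge
      NP
        Det: no
        N: sentence
The span 'insisted the garden or saw no bridge no sentence' is the VP node built by VP → VP Conj VP.

VP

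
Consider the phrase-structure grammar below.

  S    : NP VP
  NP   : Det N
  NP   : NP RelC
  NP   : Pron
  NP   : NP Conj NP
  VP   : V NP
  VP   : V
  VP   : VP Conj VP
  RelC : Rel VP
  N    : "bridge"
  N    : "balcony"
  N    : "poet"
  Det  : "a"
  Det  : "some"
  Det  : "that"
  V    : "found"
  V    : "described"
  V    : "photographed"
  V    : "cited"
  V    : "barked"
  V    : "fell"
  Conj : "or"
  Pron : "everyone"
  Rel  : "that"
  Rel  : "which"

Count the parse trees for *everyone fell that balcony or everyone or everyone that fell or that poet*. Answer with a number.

Two of the 9 distinct bracketings:
[S [NP [Pron everyone]] [VP [V fell] [NP [NP [Det that] [N balcony]] [Conj or] [NP [NP [Pron everyone]] [Conj or] [NP [NP [NP [Pron everyone]] [RelC [Rel that] [VP [V fell]]]] [Conj or] [NP [Det that] [N poet]]]]]]]
[S [NP [Pron everyone]] [VP [V fell] [NP [NP [Det that] [N balcony]] [Conj or] [NP [NP [NP [NP [Pron everyone]] [Conj or] [NP [Pron everyone]]] [RelC [Rel that] [VP [V fell]]]] [Conj or] [NP [Det that] [N poet]]]]]]
The trees differ in how a recursive rule is bracketed over the same span.

9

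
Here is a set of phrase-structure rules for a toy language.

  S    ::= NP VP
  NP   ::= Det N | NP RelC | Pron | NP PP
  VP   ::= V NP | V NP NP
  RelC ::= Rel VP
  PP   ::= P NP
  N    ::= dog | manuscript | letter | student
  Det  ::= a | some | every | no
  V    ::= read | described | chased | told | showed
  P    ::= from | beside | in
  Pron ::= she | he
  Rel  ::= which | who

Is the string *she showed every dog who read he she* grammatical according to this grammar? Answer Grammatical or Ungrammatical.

Grammatical

S
  NP
    Pron: she
  VP
    V: showed
    NP
      NP
        Det: every
        N: dog
      RelC
        Rel: who
        VP
          V: read
          NP
            Pron: he
          NP
            Pron: she
The bracketing above is licensed at every node by one of the given productions, with S at the root.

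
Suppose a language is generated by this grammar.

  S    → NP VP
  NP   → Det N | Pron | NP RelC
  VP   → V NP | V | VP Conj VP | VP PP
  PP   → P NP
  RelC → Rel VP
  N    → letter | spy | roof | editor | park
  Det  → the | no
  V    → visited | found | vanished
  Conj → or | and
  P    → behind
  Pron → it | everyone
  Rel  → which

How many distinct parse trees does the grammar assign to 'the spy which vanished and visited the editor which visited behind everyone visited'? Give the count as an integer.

4

Two of the 4 distinct bracketings:
[S [NP [NP [Det the] [N spy]] [RelC [Rel which] [VP [VP [V vanished]] [Conj and] [VP [V visited] [NP [NP [Det the] [N editor]] [RelC [Rel which] [VP [VP [V visited]] [PP [P behind] [NP [Pron everyone]]]]]]]]]] [VP [V visited]]]
[S [NP [NP [Det the] [N spy]] [RelC [Rel which] [VP [VP [V vanished]] [Conj and] [VP [VP [V visited] [NP [NP [Det the] [N editor]] [RelC [Rel which] [VP [V visited]]]]] [PP [P behind] [NP [Pron everyone]]]]]]] [VP [V visited]]]
The trees differ in how a recursive rule is bracketed over the same span.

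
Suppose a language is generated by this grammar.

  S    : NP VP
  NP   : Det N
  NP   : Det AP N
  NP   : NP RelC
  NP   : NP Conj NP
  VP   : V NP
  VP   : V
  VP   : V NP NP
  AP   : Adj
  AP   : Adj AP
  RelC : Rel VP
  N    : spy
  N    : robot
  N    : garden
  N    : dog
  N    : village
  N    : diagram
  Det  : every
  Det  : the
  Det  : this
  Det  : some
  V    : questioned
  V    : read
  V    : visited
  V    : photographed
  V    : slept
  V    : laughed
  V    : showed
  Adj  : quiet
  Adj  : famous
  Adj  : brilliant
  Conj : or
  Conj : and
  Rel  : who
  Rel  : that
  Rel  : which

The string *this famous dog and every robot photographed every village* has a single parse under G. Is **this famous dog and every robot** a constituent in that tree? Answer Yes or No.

[S [NP [NP [Det this] [AP [Adj famous]] [N dog]] [Conj and] [NP [Det every] [N robot]]] [VP [V photographed] [NP [Det every] [N village]]]]
The words 'this famous dog and every robot' are exhaustively dominated by a single NP node (built by NP → NP Conj NP), so they form a constituent.

Yes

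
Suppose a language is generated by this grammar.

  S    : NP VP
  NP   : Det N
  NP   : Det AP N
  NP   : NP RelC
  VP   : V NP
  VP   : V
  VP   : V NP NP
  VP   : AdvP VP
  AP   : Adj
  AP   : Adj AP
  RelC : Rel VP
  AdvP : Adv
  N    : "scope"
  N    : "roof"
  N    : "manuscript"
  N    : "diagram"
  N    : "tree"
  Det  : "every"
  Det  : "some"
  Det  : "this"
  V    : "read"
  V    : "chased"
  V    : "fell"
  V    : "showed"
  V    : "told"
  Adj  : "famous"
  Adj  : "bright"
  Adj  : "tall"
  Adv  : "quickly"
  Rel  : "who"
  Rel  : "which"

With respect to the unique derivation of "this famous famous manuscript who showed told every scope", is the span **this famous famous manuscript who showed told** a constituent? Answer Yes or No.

[S [NP [NP [Det this] [AP [Adj famous] [AP [Adj famous]]] [N manuscript]] [RelC [Rel who] [VP [V showed]]]] [VP [V told] [NP [Det every] [N scope]]]]
The smallest constituent containing 'this famous famous manuscript who showed told' is the S spanning 'this famous famous manuscript who showed told every scope'; no single node in the tree dominates exactly the given words.

No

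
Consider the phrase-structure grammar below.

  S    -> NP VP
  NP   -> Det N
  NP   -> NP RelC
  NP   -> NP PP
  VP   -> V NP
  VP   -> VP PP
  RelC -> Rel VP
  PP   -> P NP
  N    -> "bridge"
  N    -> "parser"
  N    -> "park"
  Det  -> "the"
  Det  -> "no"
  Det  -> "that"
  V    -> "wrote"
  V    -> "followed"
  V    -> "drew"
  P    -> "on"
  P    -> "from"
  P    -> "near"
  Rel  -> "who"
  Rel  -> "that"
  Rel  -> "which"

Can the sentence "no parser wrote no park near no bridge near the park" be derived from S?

S
  NP
    Det: no
    N: parser
  VP
    V: wrote
    NP
      NP
        Det: no
        N: park
      PP
        P: near
        NP
          NP
            Det: no
            N: bridge
          PP
            P: near
            NP
              Det: the
              N: park
Every word is introduced by a lexical rule and the phrasal rules combine the resulting categories into a single S.

Grammatical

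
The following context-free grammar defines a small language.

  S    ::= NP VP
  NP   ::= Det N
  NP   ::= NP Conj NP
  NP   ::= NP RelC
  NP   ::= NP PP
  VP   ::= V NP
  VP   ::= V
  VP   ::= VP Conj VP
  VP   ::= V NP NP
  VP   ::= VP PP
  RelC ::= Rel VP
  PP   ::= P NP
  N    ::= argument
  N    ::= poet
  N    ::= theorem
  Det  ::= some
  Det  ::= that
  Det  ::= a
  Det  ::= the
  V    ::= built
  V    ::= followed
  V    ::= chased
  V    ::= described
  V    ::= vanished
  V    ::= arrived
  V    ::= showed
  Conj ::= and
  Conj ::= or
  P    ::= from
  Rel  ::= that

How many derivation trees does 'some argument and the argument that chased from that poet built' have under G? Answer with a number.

5

Two of the 5 distinct bracketings:
[S [NP [NP [Det some] [N argument]] [Conj and] [NP [NP [Det the] [N argument]] [RelC [Rel that] [VP [VP [V chased]] [PP [P from] [NP [Det that] [N poet]]]]]]] [VP [V built]]]
[S [NP [NP [Det some] [N argument]] [Conj and] [NP [NP [NP [Det the] [N argument]] [RelC [Rel that] [VP [V chased]]]] [PP [P from] [NP [Det that] [N poet]]]]] [VP [V built]]]
The difference turns on whether NP → NP PP is used at the relevant span, versus an alternative expansion of NP.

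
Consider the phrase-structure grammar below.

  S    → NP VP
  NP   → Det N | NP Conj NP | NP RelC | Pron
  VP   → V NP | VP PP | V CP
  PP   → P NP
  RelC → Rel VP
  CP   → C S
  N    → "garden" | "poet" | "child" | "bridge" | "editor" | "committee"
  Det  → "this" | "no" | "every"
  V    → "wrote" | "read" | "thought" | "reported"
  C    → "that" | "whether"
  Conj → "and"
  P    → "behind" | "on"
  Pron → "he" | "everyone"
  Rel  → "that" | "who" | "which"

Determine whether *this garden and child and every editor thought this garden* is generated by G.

A Conj word can never sit immediately before an N word in any string this grammar generates, so the substring 'and child' rules out a derivation.

Ungrammatical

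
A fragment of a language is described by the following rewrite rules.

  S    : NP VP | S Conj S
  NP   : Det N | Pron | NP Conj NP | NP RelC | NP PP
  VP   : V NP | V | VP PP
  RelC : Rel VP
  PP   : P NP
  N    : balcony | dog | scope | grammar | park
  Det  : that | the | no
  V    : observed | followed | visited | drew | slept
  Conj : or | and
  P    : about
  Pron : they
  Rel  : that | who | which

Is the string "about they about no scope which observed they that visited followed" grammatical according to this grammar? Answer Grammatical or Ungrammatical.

For S → NP VP, no prefix of the string parses as an NP. The alternative S rule S → S Conj S likewise has no satisfying split.

Ungrammatical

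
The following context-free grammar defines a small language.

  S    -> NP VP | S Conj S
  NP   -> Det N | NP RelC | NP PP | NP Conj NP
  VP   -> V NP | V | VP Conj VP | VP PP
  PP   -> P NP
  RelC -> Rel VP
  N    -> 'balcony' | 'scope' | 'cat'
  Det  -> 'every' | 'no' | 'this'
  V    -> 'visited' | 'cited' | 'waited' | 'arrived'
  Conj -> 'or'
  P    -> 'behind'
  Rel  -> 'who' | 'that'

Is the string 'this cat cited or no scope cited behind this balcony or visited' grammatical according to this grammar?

S
  S
    NP
      Det: this
      N: cat
    VP
      V: cited
  Conj: or
  S
    NP
      Det: no
      N: scope
    VP
      VP
        VP
          V: cited
        PP
          P: behind
          NP
            Det: this
            N: balcony
      Conj: or
      VP
        V: visited
Every word is introduced by a lexical rule and the phrasal rules combine the resulting categories into a single S.

Grammatical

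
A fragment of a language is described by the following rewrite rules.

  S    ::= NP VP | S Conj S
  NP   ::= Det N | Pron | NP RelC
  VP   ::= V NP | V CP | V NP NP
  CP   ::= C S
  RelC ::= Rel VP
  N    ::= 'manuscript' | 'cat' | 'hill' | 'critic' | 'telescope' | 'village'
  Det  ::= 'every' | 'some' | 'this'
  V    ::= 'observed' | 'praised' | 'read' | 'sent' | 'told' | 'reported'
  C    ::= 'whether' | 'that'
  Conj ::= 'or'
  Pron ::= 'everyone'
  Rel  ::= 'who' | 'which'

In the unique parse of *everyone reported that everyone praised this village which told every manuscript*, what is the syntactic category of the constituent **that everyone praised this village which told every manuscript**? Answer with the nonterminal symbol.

S
  NP
    Pron: everyone
  VP
    V: reported
    CP
      C: that
      S
        NP
          Pron: everyone
        VP
          V: praised
          NP
            NP
              Det: this
              N: village
            RelC
              Rel: which
              VP
                V: told
                NP
                  Det: every
                  N: manuscript
The span 'that everyone praised this village which told every manuscript' is the CP node built by CP → C S.

CP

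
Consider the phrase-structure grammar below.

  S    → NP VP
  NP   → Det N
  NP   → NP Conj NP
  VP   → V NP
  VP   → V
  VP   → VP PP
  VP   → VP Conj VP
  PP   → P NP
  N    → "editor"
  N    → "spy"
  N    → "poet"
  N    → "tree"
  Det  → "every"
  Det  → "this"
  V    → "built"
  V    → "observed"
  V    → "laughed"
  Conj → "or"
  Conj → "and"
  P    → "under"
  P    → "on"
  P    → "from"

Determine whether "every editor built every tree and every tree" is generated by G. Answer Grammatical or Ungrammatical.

Grammatical

S
  NP
    Det: every
    N: editor
  VP
    V: built
    NP
      NP
        Det: every
        N: tree
      Conj: and
      NP
        Det: every
        N: tree
Every word is introduced by a lexical rule and the phrasal rules combine the resulting categories into a single S.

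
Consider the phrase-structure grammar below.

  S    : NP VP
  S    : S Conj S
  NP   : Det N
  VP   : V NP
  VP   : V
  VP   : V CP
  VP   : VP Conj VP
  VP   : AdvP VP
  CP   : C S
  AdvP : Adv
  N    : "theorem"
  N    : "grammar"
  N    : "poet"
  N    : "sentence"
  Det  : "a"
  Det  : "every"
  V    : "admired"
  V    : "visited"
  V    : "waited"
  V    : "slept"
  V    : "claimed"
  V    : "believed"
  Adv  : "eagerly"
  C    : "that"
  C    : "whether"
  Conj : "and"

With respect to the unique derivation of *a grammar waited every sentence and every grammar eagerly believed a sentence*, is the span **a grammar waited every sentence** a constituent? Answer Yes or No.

[S [S [NP [Det a] [N grammar]] [VP [V waited] [NP [Det every] [N sentence]]]] [Conj and] [S [NP [Det every] [N grammar]] [VP [AdvP [Adv eagerly]] [VP [V believed] [NP [Det a] [N sentence]]]]]]
The words 'a grammar waited every sentence' are exhaustively dominated by a single S node (built by S → NP VP), so they form a constituent.

Yes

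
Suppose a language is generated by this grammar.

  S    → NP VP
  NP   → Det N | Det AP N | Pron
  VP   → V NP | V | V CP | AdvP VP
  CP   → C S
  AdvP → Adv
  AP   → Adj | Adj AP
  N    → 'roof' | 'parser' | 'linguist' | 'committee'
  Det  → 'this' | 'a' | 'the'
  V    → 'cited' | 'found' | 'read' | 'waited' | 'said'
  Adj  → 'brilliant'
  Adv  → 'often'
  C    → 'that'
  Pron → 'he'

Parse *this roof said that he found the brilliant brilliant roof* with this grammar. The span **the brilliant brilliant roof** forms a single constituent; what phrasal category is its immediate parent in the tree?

VP

S
  NP
    Det: this
    N: roof
  VP
    V: said
    CP
      C: that
      S
        NP
          Pron: he
        VP
          V: found
          NP
            Det: the
            AP
              Adj: brilliant
              AP
                Adj: brilliant
            N: roof
The span 'the brilliant brilliant roof' is the NP node built by NP → Det AP N.
Its mother is the VP built by VP → V NP.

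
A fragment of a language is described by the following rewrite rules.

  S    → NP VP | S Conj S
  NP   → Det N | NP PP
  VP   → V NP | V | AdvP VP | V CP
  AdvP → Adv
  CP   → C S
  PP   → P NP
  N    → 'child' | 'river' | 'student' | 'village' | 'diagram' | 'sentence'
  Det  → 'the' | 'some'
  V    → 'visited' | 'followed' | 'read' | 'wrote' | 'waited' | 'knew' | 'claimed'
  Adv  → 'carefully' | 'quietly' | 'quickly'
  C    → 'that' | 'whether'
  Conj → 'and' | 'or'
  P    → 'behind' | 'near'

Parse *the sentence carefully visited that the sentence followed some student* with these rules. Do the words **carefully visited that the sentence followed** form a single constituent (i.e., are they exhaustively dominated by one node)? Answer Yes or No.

No

[S [NP [Det the] [N sentence]] [VP [AdvP [Adv carefully]] [VP [V visited] [CP [C that] [S [NP [Det the] [N sentence]] [VP [V followed] [NP [Det some] [N student]]]]]]]]
The smallest constituent containing 'carefully visited that the sentence followed' is the VP spanning 'carefully visited that the sentence followed some student'; no single node in the tree dominates exactly the given words.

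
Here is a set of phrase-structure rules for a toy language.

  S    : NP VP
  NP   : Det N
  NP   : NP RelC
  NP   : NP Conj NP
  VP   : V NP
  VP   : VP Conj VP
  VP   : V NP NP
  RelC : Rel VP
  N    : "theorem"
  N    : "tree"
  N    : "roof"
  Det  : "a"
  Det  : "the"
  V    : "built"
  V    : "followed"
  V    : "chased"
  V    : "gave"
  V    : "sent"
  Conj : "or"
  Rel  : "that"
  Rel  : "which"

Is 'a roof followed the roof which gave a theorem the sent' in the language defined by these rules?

A Det word can never sit immediately before a V word in any string this grammar generates, so the substring 'the sent' rules out a derivation.

Ungrammatical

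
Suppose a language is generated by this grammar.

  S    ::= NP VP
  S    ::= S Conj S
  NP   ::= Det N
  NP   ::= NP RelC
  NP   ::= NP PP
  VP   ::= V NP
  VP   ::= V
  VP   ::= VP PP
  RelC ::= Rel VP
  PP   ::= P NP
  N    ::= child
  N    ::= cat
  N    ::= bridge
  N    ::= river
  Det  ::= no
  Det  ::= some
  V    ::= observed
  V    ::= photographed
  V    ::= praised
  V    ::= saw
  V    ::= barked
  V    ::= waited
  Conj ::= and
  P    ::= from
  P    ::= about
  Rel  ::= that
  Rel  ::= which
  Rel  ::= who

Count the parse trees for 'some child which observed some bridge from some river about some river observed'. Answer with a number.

9

Two of the 9 distinct bracketings:
[S [NP [NP [Det some] [N child]] [RelC [Rel which] [VP [V observed] [NP [NP [Det some] [N bridge]] [PP [P from] [NP [NP [Det some] [N river]] [PP [P about] [NP [Det some] [N river]]]]]]]]] [VP [V observed]]]
[S [NP [NP [Det some] [N child]] [RelC [Rel which] [VP [V observed] [NP [NP [NP [Det some] [N bridge]] [PP [P from] [NP [Det some] [N river]]]] [PP [P about] [NP [Det some] [N river]]]]]]] [VP [V observed]]]
The trees differ in how a recursive rule is bracketed over the same span.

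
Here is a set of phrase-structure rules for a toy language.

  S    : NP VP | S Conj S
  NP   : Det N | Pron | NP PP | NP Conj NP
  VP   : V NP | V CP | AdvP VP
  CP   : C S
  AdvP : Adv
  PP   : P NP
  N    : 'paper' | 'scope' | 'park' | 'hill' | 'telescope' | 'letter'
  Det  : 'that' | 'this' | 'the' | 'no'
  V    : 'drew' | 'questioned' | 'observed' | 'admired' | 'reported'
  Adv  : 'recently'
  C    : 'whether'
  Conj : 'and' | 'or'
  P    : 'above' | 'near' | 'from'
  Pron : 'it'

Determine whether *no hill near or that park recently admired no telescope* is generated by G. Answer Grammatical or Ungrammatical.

Ungrammatical

A P word can never sit immediately before a Conj word in any string this grammar generates, so the substring 'near or' rules out a derivation.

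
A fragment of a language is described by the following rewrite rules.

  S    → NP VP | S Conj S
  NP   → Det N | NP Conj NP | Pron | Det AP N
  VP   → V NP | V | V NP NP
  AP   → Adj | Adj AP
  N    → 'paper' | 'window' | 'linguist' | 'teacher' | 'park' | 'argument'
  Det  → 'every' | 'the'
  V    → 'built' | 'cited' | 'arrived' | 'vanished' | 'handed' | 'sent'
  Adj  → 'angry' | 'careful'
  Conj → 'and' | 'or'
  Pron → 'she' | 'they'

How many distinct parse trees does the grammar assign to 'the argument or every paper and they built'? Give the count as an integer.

The two bracketings:
[S [NP [NP [Det the] [N argument]] [Conj or] [NP [NP [Det every] [N paper]] [Conj and] [NP [Pron they]]]] [VP [V built]]]
[S [NP [NP [NP [Det the] [N argument]] [Conj or] [NP [Det every] [N paper]]] [Conj and] [NP [Pron they]]] [VP [V built]]]
The trees differ in how a recursive rule is bracketed over the same span.

2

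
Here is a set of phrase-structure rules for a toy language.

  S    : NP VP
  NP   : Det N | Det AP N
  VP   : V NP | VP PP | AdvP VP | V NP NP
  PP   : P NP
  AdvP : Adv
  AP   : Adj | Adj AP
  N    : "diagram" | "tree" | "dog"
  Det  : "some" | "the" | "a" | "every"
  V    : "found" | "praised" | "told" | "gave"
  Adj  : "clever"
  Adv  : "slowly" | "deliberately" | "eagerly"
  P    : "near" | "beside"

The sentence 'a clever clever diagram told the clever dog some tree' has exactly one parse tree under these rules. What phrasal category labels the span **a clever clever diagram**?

NP

S
  NP
    Det: a
    AP
      Adj: clever
      AP
        Adj: clever
    N: diagram
  VP
    V: told
    NP
      Det: the
      AP
        Adj: clever
      N: dog
    NP
      Det: some
      N: tree
The span 'a clever clever diagram' is the NP node built by NP → Det AP N.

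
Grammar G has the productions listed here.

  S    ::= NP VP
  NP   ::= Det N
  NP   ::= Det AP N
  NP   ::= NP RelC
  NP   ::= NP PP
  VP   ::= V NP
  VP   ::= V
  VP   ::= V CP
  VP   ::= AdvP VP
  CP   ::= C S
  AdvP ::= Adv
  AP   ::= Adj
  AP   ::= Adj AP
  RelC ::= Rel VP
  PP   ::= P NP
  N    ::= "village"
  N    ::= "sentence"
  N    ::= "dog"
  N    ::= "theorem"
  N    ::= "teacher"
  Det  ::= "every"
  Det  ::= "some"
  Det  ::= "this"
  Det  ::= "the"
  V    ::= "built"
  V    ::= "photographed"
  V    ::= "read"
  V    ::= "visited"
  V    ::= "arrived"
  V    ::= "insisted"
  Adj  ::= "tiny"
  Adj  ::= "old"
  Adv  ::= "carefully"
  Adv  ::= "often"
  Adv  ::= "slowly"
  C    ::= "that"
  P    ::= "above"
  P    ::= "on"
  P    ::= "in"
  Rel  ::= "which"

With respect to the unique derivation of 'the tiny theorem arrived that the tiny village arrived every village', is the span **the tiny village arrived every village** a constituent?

[S [NP [Det the] [AP [Adj tiny]] [N theorem]] [VP [V arrived] [CP [C that] [S [NP [Det the] [AP [Adj tiny]] [N village]] [VP [V arrived] [NP [Det every] [N village]]]]]]]
The words 'the tiny village arrived every village' are exhaustively dominated by a single S node (built by S → NP VP), so they form a constituent.

Yes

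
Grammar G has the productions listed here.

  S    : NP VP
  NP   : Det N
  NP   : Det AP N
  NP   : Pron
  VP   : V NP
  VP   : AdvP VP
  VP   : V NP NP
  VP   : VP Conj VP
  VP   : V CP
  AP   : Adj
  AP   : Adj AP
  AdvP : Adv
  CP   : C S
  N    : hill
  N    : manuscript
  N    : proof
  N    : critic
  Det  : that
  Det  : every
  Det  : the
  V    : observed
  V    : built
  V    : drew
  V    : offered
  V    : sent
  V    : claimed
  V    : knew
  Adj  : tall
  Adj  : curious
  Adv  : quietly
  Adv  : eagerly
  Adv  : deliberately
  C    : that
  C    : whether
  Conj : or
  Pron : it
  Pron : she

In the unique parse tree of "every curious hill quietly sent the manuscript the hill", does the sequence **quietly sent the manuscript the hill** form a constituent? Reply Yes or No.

Yes

[S [NP [Det every] [AP [Adj curious]] [N hill]] [VP [AdvP [Adv quietly]] [VP [V sent] [NP [Det the] [N manuscript]] [NP [Det the] [N hill]]]]]
The words 'quietly sent the manuscript the hill' are exhaustively dominated by a single VP node (built by VP → AdvP VP), so they form a constituent.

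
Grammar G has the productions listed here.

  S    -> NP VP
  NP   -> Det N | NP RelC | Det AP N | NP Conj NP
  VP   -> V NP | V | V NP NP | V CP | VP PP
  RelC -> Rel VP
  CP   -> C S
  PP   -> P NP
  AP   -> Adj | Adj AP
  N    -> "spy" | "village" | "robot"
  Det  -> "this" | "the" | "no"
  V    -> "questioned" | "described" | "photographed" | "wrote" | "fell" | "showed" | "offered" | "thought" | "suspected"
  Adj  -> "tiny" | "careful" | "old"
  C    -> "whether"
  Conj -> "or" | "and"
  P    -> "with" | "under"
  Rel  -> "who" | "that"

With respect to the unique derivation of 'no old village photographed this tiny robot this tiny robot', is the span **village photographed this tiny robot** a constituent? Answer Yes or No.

[S [NP [Det no] [AP [Adj old]] [N village]] [VP [V photographed] [NP [Det this] [AP [Adj tiny]] [N robot]] [NP [Det this] [AP [Adj tiny]] [N robot]]]]
The smallest constituent containing 'village photographed this tiny robot' is the S spanning 'no old village photographed this tiny robot this tiny robot'; no single node in the tree dominates exactly the given words.

No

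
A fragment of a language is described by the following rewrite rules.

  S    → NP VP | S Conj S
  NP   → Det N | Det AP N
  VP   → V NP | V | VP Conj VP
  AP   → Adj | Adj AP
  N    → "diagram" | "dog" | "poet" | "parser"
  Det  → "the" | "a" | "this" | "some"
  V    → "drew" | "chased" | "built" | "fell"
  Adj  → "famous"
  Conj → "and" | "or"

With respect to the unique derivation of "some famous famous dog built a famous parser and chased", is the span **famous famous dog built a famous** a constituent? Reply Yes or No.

[S [NP [Det some] [AP [Adj famous] [AP [Adj famous]]] [N dog]] [VP [VP [V built] [NP [Det a] [AP [Adj famous]] [N parser]]] [Conj and] [VP [V chased]]]]
The smallest constituent containing 'famous famous dog built a famous' is the S spanning 'some famous famous dog built a famous parser and chased'; no single node in the tree dominates exactly the given words.

No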